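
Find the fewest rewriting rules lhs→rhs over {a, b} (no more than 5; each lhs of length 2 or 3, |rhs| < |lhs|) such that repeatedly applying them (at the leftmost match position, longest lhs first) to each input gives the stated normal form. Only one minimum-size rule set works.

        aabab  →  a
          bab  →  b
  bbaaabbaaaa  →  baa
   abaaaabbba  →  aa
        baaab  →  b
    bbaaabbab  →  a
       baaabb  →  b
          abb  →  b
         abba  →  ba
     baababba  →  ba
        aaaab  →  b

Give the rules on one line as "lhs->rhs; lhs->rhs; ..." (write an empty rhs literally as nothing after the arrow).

aaa->b; ab->; bb->b; bba->aa

  | aabab => aab => a
  | bab => b
  | bbaaabbaaaa => aaaabbaaaa => babbaaaa => bbaaaa => aaaaa => baa
  | abaaaabbba => aaaabbba => babbba => bbba => bba => aa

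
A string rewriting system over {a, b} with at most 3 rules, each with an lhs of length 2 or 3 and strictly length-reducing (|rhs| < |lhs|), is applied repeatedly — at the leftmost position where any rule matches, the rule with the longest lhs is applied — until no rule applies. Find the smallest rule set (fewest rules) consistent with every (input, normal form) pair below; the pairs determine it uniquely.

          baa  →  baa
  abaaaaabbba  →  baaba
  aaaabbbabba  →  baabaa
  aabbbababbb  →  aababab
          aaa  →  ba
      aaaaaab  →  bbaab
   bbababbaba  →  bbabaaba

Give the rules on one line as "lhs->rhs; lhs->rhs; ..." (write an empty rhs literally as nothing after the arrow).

  | baa
  | abaaaaabbba => abbaaabbba => aaaabbba => baabbba => baaba
  | aaaabbbabba => baabbbabba => baababba => baabaa
  | aabbbababbb => aabababbb => aababab

aaa->ba; abb->a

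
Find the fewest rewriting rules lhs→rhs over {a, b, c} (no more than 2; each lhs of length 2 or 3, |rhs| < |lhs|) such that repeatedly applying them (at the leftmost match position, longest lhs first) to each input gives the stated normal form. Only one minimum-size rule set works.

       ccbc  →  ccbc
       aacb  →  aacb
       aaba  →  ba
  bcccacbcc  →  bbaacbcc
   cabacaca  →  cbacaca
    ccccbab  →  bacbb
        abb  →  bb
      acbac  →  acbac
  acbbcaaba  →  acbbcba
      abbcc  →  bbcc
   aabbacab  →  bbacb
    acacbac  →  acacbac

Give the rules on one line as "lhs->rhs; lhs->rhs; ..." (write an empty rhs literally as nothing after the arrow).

  | ccbc
  | aacb
  | aaba => aba => ba
  | bcccacbcc => bbaacbcc

ab->b; ccc->ba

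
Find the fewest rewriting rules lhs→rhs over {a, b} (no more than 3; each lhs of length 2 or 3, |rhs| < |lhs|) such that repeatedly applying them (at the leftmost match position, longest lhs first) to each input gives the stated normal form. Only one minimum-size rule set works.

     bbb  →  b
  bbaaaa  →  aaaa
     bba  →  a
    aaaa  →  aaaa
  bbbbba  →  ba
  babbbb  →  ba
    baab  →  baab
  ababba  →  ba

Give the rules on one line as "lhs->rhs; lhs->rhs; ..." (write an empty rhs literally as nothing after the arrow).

  | bbb => b
  | bbaaaa => aaaa
  | bba => a
  | aaaa

aba->b; bb->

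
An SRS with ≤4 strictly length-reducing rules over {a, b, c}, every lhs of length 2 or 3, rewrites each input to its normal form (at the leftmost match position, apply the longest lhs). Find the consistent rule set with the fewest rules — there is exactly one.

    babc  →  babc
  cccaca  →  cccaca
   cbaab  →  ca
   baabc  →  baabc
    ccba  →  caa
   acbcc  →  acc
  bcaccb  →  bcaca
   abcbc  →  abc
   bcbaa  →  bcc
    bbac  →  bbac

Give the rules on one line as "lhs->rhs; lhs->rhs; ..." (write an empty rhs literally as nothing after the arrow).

  | babc
  | cccaca
  | cbaab => aaab => ccb => ca
  | baabc

aaa->cc; cb->a; cbc->c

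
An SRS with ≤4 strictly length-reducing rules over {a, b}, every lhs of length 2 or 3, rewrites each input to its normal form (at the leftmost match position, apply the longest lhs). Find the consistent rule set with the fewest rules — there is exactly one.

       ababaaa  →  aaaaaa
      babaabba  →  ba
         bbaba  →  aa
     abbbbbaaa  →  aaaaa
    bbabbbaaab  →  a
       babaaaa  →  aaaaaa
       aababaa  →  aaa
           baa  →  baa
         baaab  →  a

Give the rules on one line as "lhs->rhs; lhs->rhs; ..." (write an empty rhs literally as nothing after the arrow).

  | ababaaa => aaaaaa
  | babaabba => aaaabba => aabbba => bbbba => ba
  | bbaba => aaba => bba => aa
  | abbbbbaaa => abbaaa => aaaaa

aab->bb; bab->aa; bb->a; bbb->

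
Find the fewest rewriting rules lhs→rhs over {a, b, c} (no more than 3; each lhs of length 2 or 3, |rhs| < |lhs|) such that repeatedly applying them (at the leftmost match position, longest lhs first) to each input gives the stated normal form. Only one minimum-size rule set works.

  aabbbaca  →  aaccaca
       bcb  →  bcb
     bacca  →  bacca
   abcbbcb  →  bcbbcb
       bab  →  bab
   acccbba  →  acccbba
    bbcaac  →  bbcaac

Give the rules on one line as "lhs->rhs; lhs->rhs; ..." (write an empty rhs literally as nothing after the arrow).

abc->bc; bbb->cc

  | aabbbaca => aaccaca
  | bcb
  | bacca
  | abcbbcb => bcbbcb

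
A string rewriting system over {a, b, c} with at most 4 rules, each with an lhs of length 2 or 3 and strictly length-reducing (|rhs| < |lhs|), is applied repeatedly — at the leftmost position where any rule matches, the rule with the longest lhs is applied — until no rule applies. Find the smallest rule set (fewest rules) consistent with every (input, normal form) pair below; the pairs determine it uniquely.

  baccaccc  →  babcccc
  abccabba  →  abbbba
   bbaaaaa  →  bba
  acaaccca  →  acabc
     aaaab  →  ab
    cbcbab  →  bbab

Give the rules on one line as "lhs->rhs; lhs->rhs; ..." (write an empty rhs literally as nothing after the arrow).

  | baccaccc => babcccc
  | abccabba => abbcbba => abbbba
  | bbaaaaa => bbaaaa => bbaaa => bbaa => bba
  | acaaccca => acaccca => acacbc => acabc

aa->a; cb->b; cca->bc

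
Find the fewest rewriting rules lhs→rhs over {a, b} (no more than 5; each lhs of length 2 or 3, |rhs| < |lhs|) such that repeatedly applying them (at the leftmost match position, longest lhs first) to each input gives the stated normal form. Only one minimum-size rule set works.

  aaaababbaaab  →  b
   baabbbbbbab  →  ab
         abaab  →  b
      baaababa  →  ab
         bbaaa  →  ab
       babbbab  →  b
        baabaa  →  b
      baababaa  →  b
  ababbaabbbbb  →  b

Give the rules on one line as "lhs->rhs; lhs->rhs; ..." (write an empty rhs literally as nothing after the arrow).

  | aaaababbaaab => baababbaaab => abbabbaaab => ababbaaab => abbbaaab => abbaaab => abaaab => aabab => bbab => bab => bb => b
  | baabbbbbbab => abbbbbbbab => abbbbbbab => abbbbbab => abbbbab => abbbab => abbab => abab => abb => ab
  | abaab => aabb => bbb => bb => b
  | baaababa => abababa => abbaba => ababa => abba => aba => ab

aa->b; ba->b; baa->ab; bb->b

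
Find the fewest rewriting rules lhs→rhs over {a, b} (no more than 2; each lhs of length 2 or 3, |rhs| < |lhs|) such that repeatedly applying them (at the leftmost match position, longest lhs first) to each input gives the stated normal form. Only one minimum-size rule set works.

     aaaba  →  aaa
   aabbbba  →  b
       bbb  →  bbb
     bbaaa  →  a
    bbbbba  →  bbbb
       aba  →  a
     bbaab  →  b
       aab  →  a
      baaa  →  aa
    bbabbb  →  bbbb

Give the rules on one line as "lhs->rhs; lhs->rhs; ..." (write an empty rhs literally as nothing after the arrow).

ab->; ba->

  | aaaba => aaa
  | aabbbba => abbba => bba => b
  | bbb
  | bbaaa => baa => a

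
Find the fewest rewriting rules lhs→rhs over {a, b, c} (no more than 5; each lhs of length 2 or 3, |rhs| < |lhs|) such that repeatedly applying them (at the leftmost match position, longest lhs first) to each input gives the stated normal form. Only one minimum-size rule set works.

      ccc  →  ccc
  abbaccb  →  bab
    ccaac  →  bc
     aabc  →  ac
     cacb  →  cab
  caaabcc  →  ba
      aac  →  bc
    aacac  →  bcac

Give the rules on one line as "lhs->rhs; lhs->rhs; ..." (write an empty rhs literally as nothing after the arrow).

  | ccc
  | abbaccb => aaaccb => baccb => bacb => bab
  | ccaac => ccbc => cbc => bc
  | aabc => bbc => ac

aa->b; bb->a; bcc->; cb->b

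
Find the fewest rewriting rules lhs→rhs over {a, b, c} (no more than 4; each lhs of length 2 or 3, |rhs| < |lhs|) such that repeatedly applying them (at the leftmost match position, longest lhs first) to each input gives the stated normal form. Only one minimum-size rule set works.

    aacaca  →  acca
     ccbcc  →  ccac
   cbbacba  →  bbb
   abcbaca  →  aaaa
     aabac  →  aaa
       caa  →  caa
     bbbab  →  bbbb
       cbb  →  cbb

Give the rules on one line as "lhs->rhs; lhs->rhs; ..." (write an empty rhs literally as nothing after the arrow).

  | aacaca => acca
  | ccbcc => ccac
  | cbbacba => cbbcba => cbaba => bbba => bbb
  | abcbaca => aabaca => aabca => aaaa

aca->c; ba->b; bc->a; cba->bb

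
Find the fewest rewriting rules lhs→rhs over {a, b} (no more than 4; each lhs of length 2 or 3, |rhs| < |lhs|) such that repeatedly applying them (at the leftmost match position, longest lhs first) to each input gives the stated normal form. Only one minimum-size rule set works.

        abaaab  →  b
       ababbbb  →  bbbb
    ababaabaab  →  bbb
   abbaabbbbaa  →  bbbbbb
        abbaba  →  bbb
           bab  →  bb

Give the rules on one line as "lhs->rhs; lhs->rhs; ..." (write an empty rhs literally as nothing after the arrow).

ab->b; aba->; ba->b

  | abaaab => aab => ab => b
  | ababbbb => bbbb
  | ababaabaab => baabaab => babaab => bbaab => bbab => bbb
  | abbaabbbbaa => bbaabbbbaa => bbabbbbaa => bbbbbbaa => bbbbbba => bbbbbb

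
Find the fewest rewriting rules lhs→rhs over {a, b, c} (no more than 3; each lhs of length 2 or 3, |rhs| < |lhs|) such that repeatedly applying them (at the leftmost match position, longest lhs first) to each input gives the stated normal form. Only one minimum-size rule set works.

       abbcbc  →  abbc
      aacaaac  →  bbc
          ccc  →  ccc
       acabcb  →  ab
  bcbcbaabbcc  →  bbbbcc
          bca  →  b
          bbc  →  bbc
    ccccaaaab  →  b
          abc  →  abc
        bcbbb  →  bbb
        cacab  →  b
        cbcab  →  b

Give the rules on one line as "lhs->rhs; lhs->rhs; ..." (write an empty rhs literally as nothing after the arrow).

aa->b; ca->; cb->

  | abbcbc => abbc
  | aacaaac => bcaaac => baac => bbc
  | ccc
  | acabcb => abcb => ab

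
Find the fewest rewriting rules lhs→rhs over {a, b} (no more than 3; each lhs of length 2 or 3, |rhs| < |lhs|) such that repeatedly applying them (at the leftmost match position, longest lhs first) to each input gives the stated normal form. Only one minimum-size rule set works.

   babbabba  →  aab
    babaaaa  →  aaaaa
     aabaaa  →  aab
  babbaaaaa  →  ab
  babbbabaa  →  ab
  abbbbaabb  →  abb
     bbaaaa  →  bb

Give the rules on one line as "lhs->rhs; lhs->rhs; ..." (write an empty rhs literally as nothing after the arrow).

ba->b; bab->a

  | babbabba => ababba => aaba => aab
  | babaaaa => aaaaa
  | aabaaa => aabaa => aaba => aab
  | babbaaaaa => abaaaaa => abaaaa => abaaa => abaa => aba => ab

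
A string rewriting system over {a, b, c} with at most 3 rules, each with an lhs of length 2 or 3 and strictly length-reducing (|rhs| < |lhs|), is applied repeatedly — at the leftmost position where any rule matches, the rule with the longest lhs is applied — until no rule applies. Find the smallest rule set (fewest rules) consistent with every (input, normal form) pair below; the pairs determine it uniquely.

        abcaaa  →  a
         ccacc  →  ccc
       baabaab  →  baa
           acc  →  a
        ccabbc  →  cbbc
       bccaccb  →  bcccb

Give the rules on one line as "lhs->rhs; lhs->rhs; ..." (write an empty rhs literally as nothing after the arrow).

ab->c; ac->a; ca->

  | abcaaa => ccaaa => caa => a
  | ccacc => ccc
  | baabaab => bacaab => baaab => baac => baa
  | acc => ac => a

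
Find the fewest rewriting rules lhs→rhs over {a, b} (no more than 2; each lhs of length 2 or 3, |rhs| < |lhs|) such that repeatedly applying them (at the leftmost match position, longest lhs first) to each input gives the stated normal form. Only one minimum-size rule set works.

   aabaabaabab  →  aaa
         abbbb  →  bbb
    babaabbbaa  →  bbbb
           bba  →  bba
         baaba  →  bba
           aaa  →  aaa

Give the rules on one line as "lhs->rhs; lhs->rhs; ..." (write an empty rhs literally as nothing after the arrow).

ab->; baa->b

  | aabaabaabab => aaabaabab => aaaabab => aaaab => aaa
  | abbbb => bbb
  | babaabbbaa => baabbbaa => bbbbaa => bbbb
  | bba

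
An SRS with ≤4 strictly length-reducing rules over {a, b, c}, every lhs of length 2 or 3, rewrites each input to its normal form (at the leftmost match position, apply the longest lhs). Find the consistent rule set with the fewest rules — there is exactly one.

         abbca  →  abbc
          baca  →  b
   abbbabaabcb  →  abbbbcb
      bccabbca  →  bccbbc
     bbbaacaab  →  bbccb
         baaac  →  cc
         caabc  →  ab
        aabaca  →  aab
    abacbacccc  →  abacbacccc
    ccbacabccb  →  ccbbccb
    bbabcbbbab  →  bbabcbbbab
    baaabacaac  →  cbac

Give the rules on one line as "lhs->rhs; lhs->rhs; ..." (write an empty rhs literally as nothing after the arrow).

  | abbca => abbc
  | baca => b
  | abbbabaabcb => abbbacabcb => abbbbcb
  | bccabbca => bccbbca => bccbbc

aca->; baa->ca; ca->c; cbc->ab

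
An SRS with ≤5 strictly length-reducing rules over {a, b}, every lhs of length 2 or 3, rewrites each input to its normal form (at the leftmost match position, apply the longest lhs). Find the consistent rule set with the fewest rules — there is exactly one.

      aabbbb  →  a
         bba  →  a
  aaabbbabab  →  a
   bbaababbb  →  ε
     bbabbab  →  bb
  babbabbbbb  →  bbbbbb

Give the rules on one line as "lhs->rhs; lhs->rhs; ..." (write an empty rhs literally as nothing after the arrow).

  | aabbbb => ababb => abb => ba => a
  | bba => ba => a
  | aaabbbabab => aabababab => aababab => aabab => aab => a
  | bbaababbb => bbbabbb => bbabbb => babbb => abbb => bab => ab => ε

ab->; abb->ba; ba->a; baa->b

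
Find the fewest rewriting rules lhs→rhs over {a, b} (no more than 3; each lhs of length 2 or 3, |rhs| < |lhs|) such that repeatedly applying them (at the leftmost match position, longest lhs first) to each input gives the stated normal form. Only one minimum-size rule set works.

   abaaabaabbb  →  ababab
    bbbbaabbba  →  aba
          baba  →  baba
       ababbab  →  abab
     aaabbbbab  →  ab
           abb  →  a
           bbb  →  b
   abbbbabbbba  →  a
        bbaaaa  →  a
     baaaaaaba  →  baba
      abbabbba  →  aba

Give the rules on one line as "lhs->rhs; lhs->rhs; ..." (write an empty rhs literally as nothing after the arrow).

aa->a; bb->

  | abaaabaabbb => abaabaabbb => ababaabbb => abababbb => ababab
  | bbbbaabbba => bbaabbba => aabbba => abbba => aba
  | baba
  | ababbab => abaab => abab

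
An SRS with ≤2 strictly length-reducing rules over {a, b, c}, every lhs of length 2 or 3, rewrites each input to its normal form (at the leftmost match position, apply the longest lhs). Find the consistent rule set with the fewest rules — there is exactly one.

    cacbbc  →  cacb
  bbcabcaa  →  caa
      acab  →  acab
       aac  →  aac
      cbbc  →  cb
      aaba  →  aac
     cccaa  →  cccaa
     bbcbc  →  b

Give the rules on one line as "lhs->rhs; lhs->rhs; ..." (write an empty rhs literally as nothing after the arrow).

ba->c; bc->

  | cacbbc => cacb
  | bbcabcaa => babcaa => cbcaa => caa
  | acab
  | aac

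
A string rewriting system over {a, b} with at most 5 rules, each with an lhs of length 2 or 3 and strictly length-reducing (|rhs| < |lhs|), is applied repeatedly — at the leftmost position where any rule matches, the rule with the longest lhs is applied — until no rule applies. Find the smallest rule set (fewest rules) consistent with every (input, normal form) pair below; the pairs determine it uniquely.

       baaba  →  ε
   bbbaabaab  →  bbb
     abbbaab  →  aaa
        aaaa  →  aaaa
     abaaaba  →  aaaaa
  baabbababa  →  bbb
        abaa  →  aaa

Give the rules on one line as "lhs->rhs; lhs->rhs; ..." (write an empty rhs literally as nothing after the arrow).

ab->a; ba->; baa->; bab->bb

  | baaba => ba => ε
  | bbbaabaab => bbbaab => bbb
  | abbbaab => abbaab => abaab => aaab => aaa
  | aaaa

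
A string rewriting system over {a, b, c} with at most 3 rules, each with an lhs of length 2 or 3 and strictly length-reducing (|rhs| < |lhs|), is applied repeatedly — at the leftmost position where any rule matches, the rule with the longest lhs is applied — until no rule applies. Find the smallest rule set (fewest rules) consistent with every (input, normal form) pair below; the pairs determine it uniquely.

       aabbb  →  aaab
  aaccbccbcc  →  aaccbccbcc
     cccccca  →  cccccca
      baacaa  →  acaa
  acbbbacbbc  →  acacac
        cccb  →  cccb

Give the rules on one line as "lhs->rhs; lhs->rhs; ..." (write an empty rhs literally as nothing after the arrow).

  | aabbb => aaab
  | aaccbccbcc
  | cccccca
  | baacaa => acaa

ba->; bb->a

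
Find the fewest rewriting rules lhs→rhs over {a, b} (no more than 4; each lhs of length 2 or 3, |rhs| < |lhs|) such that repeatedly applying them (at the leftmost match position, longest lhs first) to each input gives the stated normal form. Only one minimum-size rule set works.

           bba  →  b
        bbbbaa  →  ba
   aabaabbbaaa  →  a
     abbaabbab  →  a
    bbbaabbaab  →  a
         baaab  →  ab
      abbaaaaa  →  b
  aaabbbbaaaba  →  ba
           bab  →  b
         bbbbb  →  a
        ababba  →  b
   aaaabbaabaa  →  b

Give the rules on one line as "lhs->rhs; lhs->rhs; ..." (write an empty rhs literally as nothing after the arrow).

  | bba => aa => b
  | bbbbaa => abbaa => aaaa => ba
  | aabaabbbaaa => bbaabbbaaa => aaabbbaaa => bbbbaaa => abbaaa => aaaaa => baa => bb => a
  | abbaabbab => aaaabbab => babbab => bbab => aab => bb => a

aa->b; aaa->b; bab->b; bb->a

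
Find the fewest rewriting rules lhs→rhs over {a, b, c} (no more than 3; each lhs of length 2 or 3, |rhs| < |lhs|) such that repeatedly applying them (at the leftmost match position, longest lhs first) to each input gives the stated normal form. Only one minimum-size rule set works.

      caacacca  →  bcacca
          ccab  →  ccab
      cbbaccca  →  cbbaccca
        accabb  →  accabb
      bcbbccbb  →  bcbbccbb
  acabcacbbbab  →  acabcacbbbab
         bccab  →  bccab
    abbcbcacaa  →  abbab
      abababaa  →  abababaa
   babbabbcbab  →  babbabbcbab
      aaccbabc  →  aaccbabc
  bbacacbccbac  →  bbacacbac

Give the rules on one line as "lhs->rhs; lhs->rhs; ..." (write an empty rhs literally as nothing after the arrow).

caa->b; cbc->

  | caacacca => bcacca
  | ccab
  | cbbaccca
  | accabb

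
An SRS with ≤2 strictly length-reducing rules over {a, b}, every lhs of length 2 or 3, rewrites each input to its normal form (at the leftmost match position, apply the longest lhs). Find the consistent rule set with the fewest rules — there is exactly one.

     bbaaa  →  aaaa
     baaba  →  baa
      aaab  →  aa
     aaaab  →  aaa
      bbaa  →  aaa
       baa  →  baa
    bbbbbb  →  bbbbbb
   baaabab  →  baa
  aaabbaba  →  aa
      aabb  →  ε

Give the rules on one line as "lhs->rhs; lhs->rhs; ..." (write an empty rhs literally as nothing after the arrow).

ab->; bba->aa

  | bbaaa => aaaa
  | baaba => baa
  | aaab => aa
  | aaaab => aaa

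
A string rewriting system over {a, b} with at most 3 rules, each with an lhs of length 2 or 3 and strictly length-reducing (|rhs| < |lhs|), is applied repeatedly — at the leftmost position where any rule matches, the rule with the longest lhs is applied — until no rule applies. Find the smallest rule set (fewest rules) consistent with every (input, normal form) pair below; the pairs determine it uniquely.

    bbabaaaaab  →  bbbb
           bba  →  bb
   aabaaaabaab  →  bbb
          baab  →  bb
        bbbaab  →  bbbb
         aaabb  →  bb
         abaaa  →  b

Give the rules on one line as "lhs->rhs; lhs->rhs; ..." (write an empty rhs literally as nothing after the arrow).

  | bbabaaaaab => bbbaaaaab => bbbaaaab => bbbaaab => bbbaab => bbbab => bbbb
  | bba => bb
  | aabaaaabaab => abaaaabaab => baaaabaab => baaabaab => baabaab => babaab => bbaab => bbab => bbb
  | baab => bab => bb

ab->b; ba->b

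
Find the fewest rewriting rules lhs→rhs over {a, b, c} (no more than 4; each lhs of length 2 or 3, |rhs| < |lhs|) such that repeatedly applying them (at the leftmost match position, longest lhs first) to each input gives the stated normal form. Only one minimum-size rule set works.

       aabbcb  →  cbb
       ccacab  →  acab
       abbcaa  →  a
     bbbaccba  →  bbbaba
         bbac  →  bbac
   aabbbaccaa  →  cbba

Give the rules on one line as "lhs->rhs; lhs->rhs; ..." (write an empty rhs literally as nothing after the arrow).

  | aabbcb => cbbcb => cbb
  | ccacab => acab
  | abbcaa => abaa => abc => a
  | bbbaccba => bbbaba

aa->c; bc->; cc->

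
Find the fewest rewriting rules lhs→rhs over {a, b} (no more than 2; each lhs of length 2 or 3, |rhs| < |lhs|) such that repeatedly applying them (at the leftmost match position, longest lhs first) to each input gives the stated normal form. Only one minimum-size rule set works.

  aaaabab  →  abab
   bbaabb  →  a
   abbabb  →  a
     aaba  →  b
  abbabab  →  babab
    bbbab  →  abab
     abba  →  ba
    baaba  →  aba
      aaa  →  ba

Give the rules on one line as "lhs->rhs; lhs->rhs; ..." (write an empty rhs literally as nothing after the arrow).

aa->b; bb->a

  | aaaabab => baabab => bbbab => abab
  | bbaabb => aaabb => babb => baa => bb => a
  | abbabb => aaabb => babb => baa => bb => a
  | aaba => bba => aa => b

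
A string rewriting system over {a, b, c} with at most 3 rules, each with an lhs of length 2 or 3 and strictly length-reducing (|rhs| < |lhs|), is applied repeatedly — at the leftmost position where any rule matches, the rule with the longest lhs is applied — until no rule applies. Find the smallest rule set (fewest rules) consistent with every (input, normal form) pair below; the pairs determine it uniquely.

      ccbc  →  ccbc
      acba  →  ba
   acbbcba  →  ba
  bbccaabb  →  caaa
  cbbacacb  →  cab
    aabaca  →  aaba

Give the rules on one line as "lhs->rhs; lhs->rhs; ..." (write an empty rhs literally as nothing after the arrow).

ac->; bb->a

  | ccbc
  | acba => ba
  | acbbcba => bbcba => acba => ba
  | bbccaabb => accaabb => caabb => caaa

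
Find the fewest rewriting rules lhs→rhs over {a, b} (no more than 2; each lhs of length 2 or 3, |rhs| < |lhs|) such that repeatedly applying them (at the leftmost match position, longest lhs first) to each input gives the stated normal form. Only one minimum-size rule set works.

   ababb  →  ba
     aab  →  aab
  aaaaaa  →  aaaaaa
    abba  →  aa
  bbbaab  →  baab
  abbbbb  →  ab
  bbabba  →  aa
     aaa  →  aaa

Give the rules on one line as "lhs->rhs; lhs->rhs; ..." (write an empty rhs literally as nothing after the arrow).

aba->ba; bb->

  | ababb => babb => ba
  | aab
  | aaaaaa
  | abba => aa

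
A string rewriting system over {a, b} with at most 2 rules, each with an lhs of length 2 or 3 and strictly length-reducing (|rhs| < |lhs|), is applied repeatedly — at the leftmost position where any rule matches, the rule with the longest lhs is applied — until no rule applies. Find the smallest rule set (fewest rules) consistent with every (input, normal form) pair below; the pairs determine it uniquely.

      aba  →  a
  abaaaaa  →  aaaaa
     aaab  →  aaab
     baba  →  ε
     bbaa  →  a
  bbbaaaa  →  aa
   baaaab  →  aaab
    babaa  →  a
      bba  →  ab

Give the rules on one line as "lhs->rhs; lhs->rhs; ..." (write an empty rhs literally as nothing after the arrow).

  | aba => a
  | abaaaaa => aaaaa
  | aaab
  | baba => ba => ε

ba->; bba->ab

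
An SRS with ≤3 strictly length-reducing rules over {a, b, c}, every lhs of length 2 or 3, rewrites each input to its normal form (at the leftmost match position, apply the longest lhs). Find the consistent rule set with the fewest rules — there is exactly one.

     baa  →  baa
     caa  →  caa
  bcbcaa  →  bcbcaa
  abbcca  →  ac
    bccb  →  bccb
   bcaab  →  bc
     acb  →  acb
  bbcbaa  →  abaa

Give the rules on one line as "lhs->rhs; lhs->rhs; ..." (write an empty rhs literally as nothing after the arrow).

aab->; aca->c; bbc->a

  | baa
  | caa
  | bcbcaa
  | abbcca => aaca => ac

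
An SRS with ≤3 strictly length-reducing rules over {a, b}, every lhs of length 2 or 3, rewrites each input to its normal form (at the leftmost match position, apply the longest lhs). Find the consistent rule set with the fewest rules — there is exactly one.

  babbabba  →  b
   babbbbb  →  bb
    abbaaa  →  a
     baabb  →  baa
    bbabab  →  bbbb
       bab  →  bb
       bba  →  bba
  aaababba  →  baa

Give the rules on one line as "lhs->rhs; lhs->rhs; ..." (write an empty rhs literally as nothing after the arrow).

  | babbabba => baabba => baaa => b
  | babbbbb => babbb => bab => bb
  | abbaaa => aaaa => a
  | baabb => baa

aaa->; ab->b; abb->a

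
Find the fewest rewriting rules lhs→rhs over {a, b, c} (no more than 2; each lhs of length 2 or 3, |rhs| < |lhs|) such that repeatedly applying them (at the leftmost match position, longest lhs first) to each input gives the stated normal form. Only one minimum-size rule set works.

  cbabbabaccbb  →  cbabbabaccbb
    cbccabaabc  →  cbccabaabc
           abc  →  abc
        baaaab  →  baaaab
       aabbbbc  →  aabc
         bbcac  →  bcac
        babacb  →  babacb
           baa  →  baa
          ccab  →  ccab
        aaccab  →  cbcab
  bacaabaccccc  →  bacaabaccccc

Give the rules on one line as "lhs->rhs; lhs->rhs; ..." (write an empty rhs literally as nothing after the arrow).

aac->cb; bbc->bc

  | cbabbabaccbb
  | cbccabaabc
  | abc
  | baaaab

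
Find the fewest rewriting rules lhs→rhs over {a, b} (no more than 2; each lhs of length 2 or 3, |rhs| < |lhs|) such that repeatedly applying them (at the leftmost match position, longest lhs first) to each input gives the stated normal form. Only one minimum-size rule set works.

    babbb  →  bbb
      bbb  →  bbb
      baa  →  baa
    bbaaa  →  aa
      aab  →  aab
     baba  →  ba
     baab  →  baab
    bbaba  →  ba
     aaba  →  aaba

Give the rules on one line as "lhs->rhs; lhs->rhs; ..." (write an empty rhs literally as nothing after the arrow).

bab->b; bba->

  | babbb => bbb
  | bbb
  | baa
  | bbaaa => aa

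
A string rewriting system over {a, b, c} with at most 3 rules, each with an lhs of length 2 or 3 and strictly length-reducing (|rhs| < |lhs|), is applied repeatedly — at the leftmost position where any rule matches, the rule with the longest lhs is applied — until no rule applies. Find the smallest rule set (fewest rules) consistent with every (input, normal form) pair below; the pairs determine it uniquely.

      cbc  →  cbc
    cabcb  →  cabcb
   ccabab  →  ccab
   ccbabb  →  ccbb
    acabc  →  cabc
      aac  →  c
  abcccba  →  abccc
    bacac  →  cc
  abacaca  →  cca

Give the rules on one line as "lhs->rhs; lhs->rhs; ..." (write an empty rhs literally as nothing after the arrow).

  | cbc
  | cabcb
  | ccabab => ccab
  | ccbabb => ccbb

ac->c; ba->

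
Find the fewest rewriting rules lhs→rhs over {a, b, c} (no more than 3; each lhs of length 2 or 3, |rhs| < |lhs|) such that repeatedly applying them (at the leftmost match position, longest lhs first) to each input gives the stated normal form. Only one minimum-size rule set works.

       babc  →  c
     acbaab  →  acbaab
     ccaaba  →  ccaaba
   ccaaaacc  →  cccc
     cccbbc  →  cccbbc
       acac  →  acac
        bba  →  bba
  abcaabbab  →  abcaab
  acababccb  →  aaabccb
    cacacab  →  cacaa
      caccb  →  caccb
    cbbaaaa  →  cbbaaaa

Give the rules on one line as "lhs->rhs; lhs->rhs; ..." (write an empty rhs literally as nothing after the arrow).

aac->c; bab->; cab->a

  | babc => c
  | acbaab
  | ccaaba
  | ccaaaacc => ccaacc => cccc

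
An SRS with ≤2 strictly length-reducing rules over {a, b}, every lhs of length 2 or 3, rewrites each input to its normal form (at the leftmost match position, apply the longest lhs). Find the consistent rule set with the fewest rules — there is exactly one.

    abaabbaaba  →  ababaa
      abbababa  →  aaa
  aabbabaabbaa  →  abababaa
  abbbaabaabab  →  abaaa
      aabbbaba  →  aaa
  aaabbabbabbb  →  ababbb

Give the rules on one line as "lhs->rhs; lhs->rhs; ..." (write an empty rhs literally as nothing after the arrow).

  | abaabbaaba => ababaaba => ababaa
  | abbababa => aaababa => aaaba => aaa
  | aabbabaabbaa => ababaabbaa => abababaa
  | abbbaabaabab => abaaabaabab => abaaaabab => abaaaab => abaaa

aab->a; bba->aa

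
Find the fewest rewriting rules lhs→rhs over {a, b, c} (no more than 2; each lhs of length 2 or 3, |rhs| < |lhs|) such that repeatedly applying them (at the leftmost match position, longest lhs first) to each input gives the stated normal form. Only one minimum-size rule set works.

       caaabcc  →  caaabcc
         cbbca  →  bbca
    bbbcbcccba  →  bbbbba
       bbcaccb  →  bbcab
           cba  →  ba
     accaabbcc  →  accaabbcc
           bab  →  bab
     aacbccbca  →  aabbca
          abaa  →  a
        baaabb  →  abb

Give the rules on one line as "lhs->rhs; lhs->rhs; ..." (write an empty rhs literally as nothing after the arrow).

  | caaabcc
  | cbbca => bbca
  | bbbcbcccba => bbbbcccba => bbbbccba => bbbbcba => bbbbba
  | bbcaccb => bbcacb => bbcab

baa->; cb->b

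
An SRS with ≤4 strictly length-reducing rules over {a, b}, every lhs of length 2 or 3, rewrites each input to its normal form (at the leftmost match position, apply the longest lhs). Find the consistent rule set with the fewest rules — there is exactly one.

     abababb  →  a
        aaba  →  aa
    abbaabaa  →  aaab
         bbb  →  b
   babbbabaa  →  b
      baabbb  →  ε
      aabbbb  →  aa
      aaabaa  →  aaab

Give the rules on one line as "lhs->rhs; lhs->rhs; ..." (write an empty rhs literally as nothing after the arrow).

ba->; baa->b; bb->

  | abababb => ababb => abb => a
  | aaba => aa
  | abbaabaa => aaabaa => aaab
  | bbb => b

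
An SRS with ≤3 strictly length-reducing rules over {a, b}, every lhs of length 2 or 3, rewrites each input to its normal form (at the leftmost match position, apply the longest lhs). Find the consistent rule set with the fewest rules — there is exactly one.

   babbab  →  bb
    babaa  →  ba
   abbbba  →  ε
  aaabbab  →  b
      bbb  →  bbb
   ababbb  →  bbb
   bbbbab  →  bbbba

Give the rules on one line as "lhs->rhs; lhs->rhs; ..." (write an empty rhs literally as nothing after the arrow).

aa->; ab->a

  | babbab => babab => baab => bb
  | babaa => baaa => ba
  | abbbba => abbba => abba => aba => aa => ε
  | aaabbab => abbab => abab => aab => b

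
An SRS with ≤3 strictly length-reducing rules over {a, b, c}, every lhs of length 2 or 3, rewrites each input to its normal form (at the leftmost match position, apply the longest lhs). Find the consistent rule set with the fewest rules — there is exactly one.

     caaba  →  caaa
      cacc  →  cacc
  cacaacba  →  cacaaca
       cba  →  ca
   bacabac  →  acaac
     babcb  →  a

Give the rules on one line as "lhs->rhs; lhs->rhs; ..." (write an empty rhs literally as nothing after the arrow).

  | caaba => caaa
  | cacc
  | cacaacba => cacaaca
  | cba => ca

ba->a; bcb->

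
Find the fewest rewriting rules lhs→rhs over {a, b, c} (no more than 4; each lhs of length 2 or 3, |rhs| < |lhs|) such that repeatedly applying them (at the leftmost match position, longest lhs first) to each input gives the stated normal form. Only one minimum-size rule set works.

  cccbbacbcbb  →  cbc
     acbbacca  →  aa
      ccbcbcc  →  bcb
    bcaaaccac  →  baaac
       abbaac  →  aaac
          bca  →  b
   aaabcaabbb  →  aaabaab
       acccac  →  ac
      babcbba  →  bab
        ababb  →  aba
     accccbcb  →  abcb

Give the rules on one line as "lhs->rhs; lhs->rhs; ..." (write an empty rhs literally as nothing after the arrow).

  | cccbbacbcbb => cbbacbcbb => cacbcbb => cbcbb => cbc
  | acbbacca => acacca => acca => aa
  | ccbcbcc => bcbcc => bcb
  | bcaaaccac => baaccac => baaac

bb->; bbb->ab; ca->; cc->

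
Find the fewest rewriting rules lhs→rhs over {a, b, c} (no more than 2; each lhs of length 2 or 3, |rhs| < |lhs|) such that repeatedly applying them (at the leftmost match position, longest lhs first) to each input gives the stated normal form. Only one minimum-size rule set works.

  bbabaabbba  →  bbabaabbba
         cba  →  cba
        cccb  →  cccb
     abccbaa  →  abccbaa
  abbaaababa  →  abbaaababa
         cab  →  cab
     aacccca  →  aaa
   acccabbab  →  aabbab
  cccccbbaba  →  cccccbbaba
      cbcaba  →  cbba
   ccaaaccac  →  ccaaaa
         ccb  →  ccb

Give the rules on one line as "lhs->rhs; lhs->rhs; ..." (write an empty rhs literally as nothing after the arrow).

  | bbabaabbba
  | cba
  | cccb
  | abccbaa

ac->a; bca->b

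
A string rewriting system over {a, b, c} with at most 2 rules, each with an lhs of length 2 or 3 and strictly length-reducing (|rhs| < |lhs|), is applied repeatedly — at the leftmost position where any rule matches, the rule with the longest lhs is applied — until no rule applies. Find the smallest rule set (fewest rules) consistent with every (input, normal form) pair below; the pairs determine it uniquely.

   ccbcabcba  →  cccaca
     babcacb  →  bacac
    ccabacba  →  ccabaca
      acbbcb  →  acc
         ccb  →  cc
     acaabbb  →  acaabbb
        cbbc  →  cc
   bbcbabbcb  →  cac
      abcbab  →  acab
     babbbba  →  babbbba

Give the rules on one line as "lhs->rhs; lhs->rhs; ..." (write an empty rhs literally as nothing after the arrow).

bc->c; cb->c

  | ccbcabcba => cccabcba => cccacba => cccaca
  | babcacb => bacacb => bacac
  | ccabacba => ccabaca
  | acbbcb => acbcb => accb => acc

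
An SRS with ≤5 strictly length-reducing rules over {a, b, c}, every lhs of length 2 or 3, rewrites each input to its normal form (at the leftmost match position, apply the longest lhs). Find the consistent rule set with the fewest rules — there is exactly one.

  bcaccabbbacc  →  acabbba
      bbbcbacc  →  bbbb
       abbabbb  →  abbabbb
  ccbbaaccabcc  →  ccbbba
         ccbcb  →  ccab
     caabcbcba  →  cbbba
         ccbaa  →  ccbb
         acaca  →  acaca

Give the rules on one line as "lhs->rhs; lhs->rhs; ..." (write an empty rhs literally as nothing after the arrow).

  | bcaccabbbacc => aaccabbbacc => bccabbbacc => acabbbacc => acabbbbc => acabbba
  | bbbcbacc => bbabacc => bbbbcc => bbbac => bbbb
  | abbabbb
  | ccbbaaccabcc => ccbbbccabcc => ccbbacabcc => ccbbbabcc => ccbbbaac => ccbbbbc => ccbbba

aa->b; aba->bb; bac->bb; bc->a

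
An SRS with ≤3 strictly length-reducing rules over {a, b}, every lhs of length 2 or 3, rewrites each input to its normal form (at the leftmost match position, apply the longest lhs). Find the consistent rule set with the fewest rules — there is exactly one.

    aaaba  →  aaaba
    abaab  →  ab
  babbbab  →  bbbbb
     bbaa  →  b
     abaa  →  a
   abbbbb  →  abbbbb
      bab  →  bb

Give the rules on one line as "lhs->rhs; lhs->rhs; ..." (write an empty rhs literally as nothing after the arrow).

  | aaaba
  | abaab => ab
  | babbbab => bbbbab => bbbbb
  | bbaa => b

baa->; bab->bb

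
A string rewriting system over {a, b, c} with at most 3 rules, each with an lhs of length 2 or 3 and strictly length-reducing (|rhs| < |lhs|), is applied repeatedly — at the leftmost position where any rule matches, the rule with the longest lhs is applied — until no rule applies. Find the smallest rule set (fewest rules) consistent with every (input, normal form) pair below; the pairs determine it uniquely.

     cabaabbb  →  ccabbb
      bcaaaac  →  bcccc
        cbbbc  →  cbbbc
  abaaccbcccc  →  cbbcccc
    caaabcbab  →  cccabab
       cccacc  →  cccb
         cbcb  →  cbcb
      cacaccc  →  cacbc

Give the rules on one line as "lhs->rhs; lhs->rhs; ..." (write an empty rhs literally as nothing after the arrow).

  | cabaabbb => cabcbbb => ccabbb
  | bcaaaac => bccaac => bcccc
  | cbbbc
  | abaaccbcccc => abcccbcccc => caccbcccc => cbbcccc

aa->c; abc->ca; acc->b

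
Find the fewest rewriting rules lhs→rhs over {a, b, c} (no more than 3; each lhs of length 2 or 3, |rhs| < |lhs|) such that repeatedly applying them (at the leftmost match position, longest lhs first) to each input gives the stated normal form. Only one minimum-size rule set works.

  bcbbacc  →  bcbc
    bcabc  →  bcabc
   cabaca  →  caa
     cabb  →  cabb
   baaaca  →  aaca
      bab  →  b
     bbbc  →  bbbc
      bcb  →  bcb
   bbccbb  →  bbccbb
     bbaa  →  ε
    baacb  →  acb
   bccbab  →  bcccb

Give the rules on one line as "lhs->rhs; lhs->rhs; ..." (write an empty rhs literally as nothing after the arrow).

  | bcbbacc => bcbc
  | bcabc
  | cabaca => caa
  | cabb

ba->; bac->; cba->cc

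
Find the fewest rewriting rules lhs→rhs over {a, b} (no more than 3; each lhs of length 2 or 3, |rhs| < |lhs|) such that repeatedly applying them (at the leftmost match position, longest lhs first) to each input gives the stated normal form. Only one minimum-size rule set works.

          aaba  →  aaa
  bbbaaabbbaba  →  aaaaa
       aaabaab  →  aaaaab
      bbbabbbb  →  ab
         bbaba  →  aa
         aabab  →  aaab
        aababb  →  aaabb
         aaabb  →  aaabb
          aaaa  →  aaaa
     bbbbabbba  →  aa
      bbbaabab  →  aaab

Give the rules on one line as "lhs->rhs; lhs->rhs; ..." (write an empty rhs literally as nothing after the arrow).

ba->a; bbb->

  | aaba => aaa
  | bbbaaabbbaba => aaabbbaba => aaaaba => aaaaa
  | aaabaab => aaaaab
  | bbbabbbb => abbbb => ab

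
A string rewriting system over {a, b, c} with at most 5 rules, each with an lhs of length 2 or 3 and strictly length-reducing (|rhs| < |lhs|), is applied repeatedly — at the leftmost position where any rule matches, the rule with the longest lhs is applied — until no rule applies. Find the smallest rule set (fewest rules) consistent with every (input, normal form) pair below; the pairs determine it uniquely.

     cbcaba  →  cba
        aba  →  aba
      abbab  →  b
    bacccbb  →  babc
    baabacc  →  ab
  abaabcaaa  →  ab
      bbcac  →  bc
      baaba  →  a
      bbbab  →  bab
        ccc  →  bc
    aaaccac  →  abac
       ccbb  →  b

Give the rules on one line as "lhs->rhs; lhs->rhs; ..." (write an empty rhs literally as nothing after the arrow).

  | cbcaba => cbbba => cba
  | aba
  | abbab => aab => b
  | bacccbb => babcbb => babc

aa->; bb->; ca->b; cc->b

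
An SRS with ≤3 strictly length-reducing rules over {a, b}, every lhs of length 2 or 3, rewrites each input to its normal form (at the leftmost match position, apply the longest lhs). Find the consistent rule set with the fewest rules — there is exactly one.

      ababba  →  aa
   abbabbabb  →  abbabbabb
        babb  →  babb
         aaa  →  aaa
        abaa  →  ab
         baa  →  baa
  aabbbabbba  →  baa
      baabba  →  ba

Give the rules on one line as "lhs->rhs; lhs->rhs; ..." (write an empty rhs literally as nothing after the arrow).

aab->bb; aba->ab; bbb->

  | ababba => abbba => aa
  | abbabbabb
  | babb
  | aaa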